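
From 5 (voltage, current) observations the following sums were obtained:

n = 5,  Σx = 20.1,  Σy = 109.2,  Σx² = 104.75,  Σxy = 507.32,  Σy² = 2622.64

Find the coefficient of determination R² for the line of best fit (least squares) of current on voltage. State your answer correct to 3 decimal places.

Sxx = Σx² − (Σx)²/n = 104.75 − 80.802 = 23.948
Sxy = Σxy − (Σx)(Σy)/n = 507.32 − 438.984 = 68.336
Syy = Σy² − (Σy)²/n = 2622.64 − 2384.928 = 237.712
R² = Sxy²/(Sxx·Syy) = (68.336)²/(23.948·237.712) = 0.820311

0.820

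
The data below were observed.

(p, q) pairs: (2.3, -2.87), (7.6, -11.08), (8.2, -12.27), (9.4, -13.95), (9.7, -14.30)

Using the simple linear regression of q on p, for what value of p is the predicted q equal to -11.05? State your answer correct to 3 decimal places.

7.540

n = 5, Σx = 37.2, Σy = -54.47, Σxy = -461.263, Σx² = 312.74
Sxx = Σx² − (Σx)²/n = 312.74 − 276.768 = 35.972
Sxy = Σxy − (Σx)(Σy)/n = -461.263 − (-405.2568) = -56.0062
b = Sxy/Sxx = -56.0062/35.972 = -1.556939
a = ȳ − b·x̄ = -10.894 − (-1.556939)·7.44 = 0.689624
Set a + b·x = -11.05: x = (-11.05 − 0.689624) / (-1.556939) = 7.540197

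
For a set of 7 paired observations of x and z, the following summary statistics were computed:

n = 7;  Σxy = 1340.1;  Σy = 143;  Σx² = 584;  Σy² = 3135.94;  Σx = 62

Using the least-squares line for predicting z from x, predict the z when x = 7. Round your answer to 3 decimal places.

Sxx = Σx² − (Σx)²/n = 584 − 549.142857 = 34.857143
Sxy = Σxy − (Σx)(Σy)/n = 1340.1 − 1266.571429 = 73.528571
b = Sxy/Sxx = 73.528571/34.857143 = 2.109426
a = ȳ − b·x̄ = 20.428571 − 2.109426·8.857143 = 1.745082
ŷ(7) = a + b·7 = 1.745082 + 2.109426·7 = 16.511066

16.511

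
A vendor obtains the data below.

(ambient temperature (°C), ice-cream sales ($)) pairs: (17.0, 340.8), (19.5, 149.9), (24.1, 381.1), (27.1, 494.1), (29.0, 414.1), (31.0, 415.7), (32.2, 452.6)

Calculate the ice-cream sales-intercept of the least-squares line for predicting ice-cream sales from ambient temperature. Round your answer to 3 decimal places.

31.263

n = 7, Σx = 179.9, Σy = 2648.3, Σxy = 70760.59, Σx² = 4823.31
Sxx = Σx² − (Σx)²/n = 4823.31 − 4623.43 = 199.88
Sxy = Σxy − (Σx)(Σy)/n = 70760.59 − 68061.31 = 2699.28
b = Sxy/Sxx = 2699.28/199.88 = 13.504503
a = ȳ − b·x̄ = 378.328571 − 13.504503·25.7 = 31.262852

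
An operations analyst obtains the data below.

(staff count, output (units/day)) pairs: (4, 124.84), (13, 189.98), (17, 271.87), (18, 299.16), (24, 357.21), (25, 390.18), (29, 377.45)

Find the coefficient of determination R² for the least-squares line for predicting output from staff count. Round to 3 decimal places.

0.946

n = 7, Σx = 130, Σy = 2010.69, Σxy = 42249.36, Σx² = 2840, Σy² = 637395.3475
Sxx = Σx² − (Σx)²/n = 2840 − 2414.285714 = 425.714286
Sxy = Σxy − (Σx)(Σy)/n = 42249.36 − 37341.385714 = 4907.974286
Syy = Σy² − (Σy)²/n = 637395.3475 − 577553.468014 = 59841.879486
R² = Sxy²/(Sxx·Syy) = (4907.974286)²/(425.714286·59841.879486) = 0.945543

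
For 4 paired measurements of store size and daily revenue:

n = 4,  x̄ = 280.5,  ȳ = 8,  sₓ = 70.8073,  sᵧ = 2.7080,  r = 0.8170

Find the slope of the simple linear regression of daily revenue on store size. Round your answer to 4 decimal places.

b = r · sᵧ/sₓ = 0.817 · 2.708/70.8073 = 0.031246

0.0312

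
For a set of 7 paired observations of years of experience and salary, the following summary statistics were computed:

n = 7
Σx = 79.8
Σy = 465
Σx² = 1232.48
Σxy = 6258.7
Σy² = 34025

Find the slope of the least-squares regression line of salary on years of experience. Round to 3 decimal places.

Sxx = Σx² − (Σx)²/n = 1232.48 − 909.72 = 322.76
Sxy = Σxy − (Σx)(Σy)/n = 6258.7 − 5301 = 957.7
b = Sxy/Sxx = 957.7/322.76 = 2.967220

2.967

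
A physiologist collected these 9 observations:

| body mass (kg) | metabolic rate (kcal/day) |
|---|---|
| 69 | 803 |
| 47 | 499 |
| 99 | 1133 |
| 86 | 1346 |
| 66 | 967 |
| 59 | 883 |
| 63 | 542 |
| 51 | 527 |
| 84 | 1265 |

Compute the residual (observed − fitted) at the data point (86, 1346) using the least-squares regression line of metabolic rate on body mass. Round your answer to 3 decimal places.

n = 9, Σx = 624, Σy = 7965, Σxy = 589985, Σx² = 45630
Sxx = Σx² − (Σx)²/n = 45630 − 43264 = 2366
Sxy = Σxy − (Σx)(Σy)/n = 589985 − 552240 = 37745
b = Sxy/Sxx = 37745/2366 = 15.953085
a = ȳ − b·x̄ = 885 − 15.953085·69.333333 = -221.080586
ŷ(86) = -221.080586 + 15.953085·86 = 1150.884756
residual = y − ŷ = 1346 − 1150.884756 = 195.115244

195.115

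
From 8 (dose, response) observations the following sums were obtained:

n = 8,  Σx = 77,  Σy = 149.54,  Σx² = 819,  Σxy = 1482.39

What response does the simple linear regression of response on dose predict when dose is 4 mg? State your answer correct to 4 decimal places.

Sxx = Σx² − (Σx)²/n = 819 − 741.125 = 77.875
Sxy = Σxy − (Σx)(Σy)/n = 1482.39 − 1439.3225 = 43.0675
b = Sxy/Sxx = 43.0675/77.875 = 0.553034
a = ȳ − b·x̄ = 18.6925 − 0.553034·9.625 = 13.369551
ŷ(4) = a + b·4 = 13.369551 + 0.553034·4 = 15.581685

15.5817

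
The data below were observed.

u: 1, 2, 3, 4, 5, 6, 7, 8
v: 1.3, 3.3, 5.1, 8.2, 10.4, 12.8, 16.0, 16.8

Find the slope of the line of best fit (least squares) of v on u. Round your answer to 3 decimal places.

n = 8, Σx = 36, Σy = 73.9, Σxy = 431.2, Σx² = 204
Sxx = Σx² − (Σx)²/n = 204 − 162 = 42
Sxy = Σxy − (Σx)(Σy)/n = 431.2 − 332.55 = 98.65
b = Sxy/Sxx = 98.65/42 = 2.348810

2.349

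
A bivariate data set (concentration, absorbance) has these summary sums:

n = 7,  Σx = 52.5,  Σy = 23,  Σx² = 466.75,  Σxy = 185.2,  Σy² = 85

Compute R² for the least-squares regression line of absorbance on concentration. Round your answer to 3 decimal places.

0.234

Sxx = Σx² − (Σx)²/n = 466.75 − 393.75 = 73
Sxy = Σxy − (Σx)(Σy)/n = 185.2 − 172.5 = 12.7
Syy = Σy² − (Σy)²/n = 85 − 75.571429 = 9.428571
R² = Sxy²/(Sxx·Syy) = (12.7)²/(73·9.428571) = 0.234336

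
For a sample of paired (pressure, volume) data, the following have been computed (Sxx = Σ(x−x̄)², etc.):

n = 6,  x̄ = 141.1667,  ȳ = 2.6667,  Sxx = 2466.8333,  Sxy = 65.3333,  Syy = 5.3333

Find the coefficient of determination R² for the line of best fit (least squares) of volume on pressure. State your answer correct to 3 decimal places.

0.324

R² = Sxy²/(Sxx·Syy) = (65.3333)²/(2466.8333·5.3333) = 0.324439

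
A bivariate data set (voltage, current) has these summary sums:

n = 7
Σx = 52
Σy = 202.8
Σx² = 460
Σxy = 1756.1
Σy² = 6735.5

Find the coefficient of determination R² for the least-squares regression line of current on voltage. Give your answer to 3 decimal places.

Sxx = Σx² − (Σx)²/n = 460 − 386.285714 = 73.714286
Sxy = Σxy − (Σx)(Σy)/n = 1756.1 − 1506.514286 = 249.585714
Syy = Σy² − (Σy)²/n = 6735.5 − 5875.405714 = 860.094286
R² = Sxy²/(Sxx·Syy) = (249.585714)²/(73.714286·860.094286) = 0.982521

0.983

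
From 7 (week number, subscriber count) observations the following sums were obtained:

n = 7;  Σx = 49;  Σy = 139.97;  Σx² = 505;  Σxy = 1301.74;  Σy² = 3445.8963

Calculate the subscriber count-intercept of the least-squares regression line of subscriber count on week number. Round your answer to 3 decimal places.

Sxx = Σx² − (Σx)²/n = 505 − 343 = 162
Sxy = Σxy − (Σx)(Σy)/n = 1301.74 − 979.79 = 321.95
b = Sxy/Sxx = 321.95/162 = 1.987346
a = ȳ − b·x̄ = 19.995714 − 1.987346·7 = 6.084295

6.084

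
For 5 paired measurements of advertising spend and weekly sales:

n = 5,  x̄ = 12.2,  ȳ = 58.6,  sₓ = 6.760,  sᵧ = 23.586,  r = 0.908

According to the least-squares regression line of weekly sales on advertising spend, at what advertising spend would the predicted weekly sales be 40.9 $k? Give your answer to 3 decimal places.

b = r · sᵧ/sₓ = 0.908 · 23.586/6.76 = 3.168060
a = ȳ − b·x̄ = 58.6 − 3.168060·12.2 = 19.949664
Set a + b·x = 40.9: x = (40.9 − 19.949664) / 3.168060 = 6.612985

6.613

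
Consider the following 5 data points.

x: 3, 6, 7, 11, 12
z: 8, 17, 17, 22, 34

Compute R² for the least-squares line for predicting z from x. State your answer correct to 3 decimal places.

n = 5, Σx = 39, Σy = 98, Σxy = 895, Σx² = 359, Σy² = 2282
Sxx = Σx² − (Σx)²/n = 359 − 304.2 = 54.8
Sxy = Σxy − (Σx)(Σy)/n = 895 − 764.4 = 130.6
Syy = Σy² − (Σy)²/n = 2282 − 1920.8 = 361.2
R² = Sxy²/(Sxx·Syy) = (130.6)²/(54.8·361.2) = 0.861704

0.862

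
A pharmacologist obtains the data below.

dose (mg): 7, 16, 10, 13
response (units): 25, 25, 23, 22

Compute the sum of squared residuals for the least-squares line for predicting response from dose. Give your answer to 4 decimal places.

n = 4, Σx = 46, Σy = 95, Σxy = 1091, Σx² = 574, Σy² = 2263
Sxx = Σx² − (Σx)²/n = 574 − 529 = 45
Sxy = Σxy − (Σx)(Σy)/n = 1091 − 1092.5 = -1.5
Syy = Σy² − (Σy)²/n = 2263 − 2256.25 = 6.75
b = Sxy/Sxx = -1.5/45 = -0.033333
SSE = Syy − b·Sxy = 6.75 − (-0.033333)·(-1.5) = 6.7

6.7000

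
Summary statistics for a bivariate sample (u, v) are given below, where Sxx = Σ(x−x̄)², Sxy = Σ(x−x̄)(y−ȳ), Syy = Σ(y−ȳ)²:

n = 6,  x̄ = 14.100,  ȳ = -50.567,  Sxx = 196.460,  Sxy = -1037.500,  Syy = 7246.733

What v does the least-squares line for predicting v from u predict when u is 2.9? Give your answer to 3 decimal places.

b = Sxy/Sxx = -1037.5/196.46 = -5.280973
a = ȳ − b·x̄ = -50.567 − (-5.280973)·14.1 = 23.894722
ŷ(2.9) = a + b·2.9 = 23.894722 + (-5.280973)·2.9 = 8.579900

8.580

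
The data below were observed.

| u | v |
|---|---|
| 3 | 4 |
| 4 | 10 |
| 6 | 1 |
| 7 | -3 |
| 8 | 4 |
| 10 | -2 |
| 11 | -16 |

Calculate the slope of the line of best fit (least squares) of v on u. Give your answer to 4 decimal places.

n = 7, Σx = 49, Σy = -2, Σxy = -127, Σx² = 395
Sxx = Σx² − (Σx)²/n = 395 − 343 = 52
Sxy = Σxy − (Σx)(Σy)/n = -127 − (-14) = -113
b = Sxy/Sxx = -113/52 = -2.173077

-2.1731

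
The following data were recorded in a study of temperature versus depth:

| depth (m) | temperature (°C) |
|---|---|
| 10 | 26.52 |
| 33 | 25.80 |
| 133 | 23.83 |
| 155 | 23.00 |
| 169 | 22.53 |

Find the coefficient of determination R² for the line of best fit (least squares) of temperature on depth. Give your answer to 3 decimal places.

0.990

n = 5, Σx = 500, Σy = 121.68, Σxy = 11658.56, Σx² = 71464, Σy² = 2973.4202
Sxx = Σx² − (Σx)²/n = 71464 − 50000 = 21464
Sxy = Σxy − (Σx)(Σy)/n = 11658.56 − 12168 = -509.44
Syy = Σy² − (Σy)²/n = 2973.4202 − 2961.20448 = 12.21572
R² = Sxy²/(Sxx·Syy) = (-509.44)²/(21464·12.21572) = 0.989820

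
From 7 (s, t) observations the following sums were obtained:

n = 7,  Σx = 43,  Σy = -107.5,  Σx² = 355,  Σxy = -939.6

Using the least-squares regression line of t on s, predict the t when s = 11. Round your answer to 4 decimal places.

Sxx = Σx² − (Σx)²/n = 355 − 264.142857 = 90.857143
Sxy = Σxy − (Σx)(Σy)/n = -939.6 − (-660.357143) = -279.242857
b = Sxy/Sxx = -279.242857/90.857143 = -3.073428
a = ȳ − b·x̄ = -15.357143 − (-3.073428)·6.142857 = 3.522484
ŷ(11) = a + b·11 = 3.522484 + (-3.073428)·11 = -30.285220

-30.2852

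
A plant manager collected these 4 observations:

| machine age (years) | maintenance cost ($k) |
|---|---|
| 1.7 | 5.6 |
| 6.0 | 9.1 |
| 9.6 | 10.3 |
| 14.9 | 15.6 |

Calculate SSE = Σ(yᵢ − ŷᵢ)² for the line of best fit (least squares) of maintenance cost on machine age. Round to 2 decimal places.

n = 4, Σx = 32.2, Σy = 40.6, Σxy = 395.44, Σx² = 353.06, Σy² = 463.62
Sxx = Σx² − (Σx)²/n = 353.06 − 259.21 = 93.85
Sxy = Σxy − (Σx)(Σy)/n = 395.44 − 326.83 = 68.61
Syy = Σy² − (Σy)²/n = 463.62 − 412.09 = 51.53
b = Sxy/Sxx = 68.61/93.85 = 0.731060
SSE = Syy − b·Sxy = 51.53 − 0.731060·68.61 = 1.371960

1.37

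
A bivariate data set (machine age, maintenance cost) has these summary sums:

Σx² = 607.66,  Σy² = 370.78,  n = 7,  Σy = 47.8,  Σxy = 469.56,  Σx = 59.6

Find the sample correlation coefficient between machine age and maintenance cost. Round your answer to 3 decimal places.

Sxx = Σx² − (Σx)²/n = 607.66 − 507.451429 = 100.208571
Sxy = Σxy − (Σx)(Σy)/n = 469.56 − 406.982857 = 62.577143
Syy = Σy² − (Σy)²/n = 370.78 − 326.405714 = 44.374286
r = Sxy/√(Sxx·Syy) = 62.577143/√(4446.683780) = 62.577143/66.683460 = 0.938421

0.938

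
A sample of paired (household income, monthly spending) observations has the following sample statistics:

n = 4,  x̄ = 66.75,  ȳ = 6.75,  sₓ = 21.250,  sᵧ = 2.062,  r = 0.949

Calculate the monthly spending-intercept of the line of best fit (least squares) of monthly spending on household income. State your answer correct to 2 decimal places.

0.60

b = r · sᵧ/sₓ = 0.949 · 2.062/21.25 = 0.092086
a = ȳ − b·x̄ = 6.75 − 0.092086·66.75 = 0.603227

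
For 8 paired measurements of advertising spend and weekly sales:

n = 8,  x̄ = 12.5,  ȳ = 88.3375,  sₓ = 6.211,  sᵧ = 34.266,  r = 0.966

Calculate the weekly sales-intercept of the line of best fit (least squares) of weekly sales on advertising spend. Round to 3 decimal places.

21.720

b = r · sᵧ/sₓ = 0.966 · 34.266/6.211 = 5.329408
a = ȳ − b·x̄ = 88.3375 − 5.329408·12.5 = 21.719894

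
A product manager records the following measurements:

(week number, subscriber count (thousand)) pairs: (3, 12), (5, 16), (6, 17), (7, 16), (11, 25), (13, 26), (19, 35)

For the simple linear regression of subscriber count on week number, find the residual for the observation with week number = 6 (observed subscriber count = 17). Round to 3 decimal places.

0.488

n = 7, Σx = 64, Σy = 147, Σxy = 1608, Σx² = 770
Sxx = Σx² − (Σx)²/n = 770 − 585.142857 = 184.857143
Sxy = Σxy − (Σx)(Σy)/n = 1608 − 1344 = 264
b = Sxy/Sxx = 264/184.857143 = 1.428130
a = ȳ − b·x̄ = 21 − 1.428130·9.142857 = 7.942813
ŷ(6) = 7.942813 + 1.428130·6 = 16.511592
residual = y − ŷ = 17 − 16.511592 = 0.488408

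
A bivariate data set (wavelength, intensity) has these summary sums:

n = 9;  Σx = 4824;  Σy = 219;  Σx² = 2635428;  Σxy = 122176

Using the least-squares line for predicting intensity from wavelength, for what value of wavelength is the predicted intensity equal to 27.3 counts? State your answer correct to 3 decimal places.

566.808

Sxx = Σx² − (Σx)²/n = 2635428 − 2585664 = 49764
Sxy = Σxy − (Σx)(Σy)/n = 122176 − 117384 = 4792
b = Sxy/Sxx = 4792/49764 = 0.096295
a = ȳ − b·x̄ = 24.333333 − 0.096295·536 = -27.280524
Set a + b·x = 27.3: x = (27.3 − (-27.280524)) / 0.096295 = 566.808264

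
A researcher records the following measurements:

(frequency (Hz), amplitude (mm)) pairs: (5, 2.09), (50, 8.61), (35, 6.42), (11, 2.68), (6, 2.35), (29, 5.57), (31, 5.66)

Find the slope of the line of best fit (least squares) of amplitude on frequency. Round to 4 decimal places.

0.1449

n = 7, Σx = 167, Σy = 33.38, Σxy = 1046.22, Σx² = 5709
Sxx = Σx² − (Σx)²/n = 5709 − 3984.142857 = 1724.857143
Sxy = Σxy − (Σx)(Σy)/n = 1046.22 − 796.351429 = 249.868571
b = Sxy/Sxx = 249.868571/1724.857143 = 0.144863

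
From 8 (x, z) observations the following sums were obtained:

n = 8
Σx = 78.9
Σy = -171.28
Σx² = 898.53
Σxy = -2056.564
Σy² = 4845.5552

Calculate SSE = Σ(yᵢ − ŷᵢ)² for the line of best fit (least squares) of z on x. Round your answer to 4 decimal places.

Sxx = Σx² − (Σx)²/n = 898.53 − 778.15125 = 120.37875
Sxy = Σxy − (Σx)(Σy)/n = -2056.564 − (-1689.249) = -367.315
Syy = Σy² − (Σy)²/n = 4845.5552 − 3667.1048 = 1178.4504
b = Sxy/Sxx = -367.315/120.37875 = -3.051328
SSE = Syy − b·Sxy = 1178.4504 − (-3.051328)·(-367.315) = 57.652010

57.6520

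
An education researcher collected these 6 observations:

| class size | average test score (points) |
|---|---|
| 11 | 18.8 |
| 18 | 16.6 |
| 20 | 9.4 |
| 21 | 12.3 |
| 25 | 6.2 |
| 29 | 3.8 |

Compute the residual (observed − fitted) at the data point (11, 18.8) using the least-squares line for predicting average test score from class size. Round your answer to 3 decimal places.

-1.044

n = 6, Σx = 124, Σy = 67.1, Σxy = 1217.1, Σx² = 2752
Sxx = Σx² − (Σx)²/n = 2752 − 2562.666667 = 189.333333
Sxy = Σxy − (Σx)(Σy)/n = 1217.1 − 1386.733333 = -169.633333
b = Sxy/Sxx = -169.633333/189.333333 = -0.895951
a = ȳ − b·x̄ = 11.183333 − (-0.895951)·20.666667 = 29.699648
ŷ(11) = 29.699648 + (-0.895951)·11 = 19.844190
residual = y − ŷ = 18.8 − 19.844190 = -1.044190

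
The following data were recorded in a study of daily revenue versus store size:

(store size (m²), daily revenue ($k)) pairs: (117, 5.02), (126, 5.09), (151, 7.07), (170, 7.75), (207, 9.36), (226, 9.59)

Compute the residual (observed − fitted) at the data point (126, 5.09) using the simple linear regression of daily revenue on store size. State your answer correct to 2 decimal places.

n = 6, Σx = 997, Σy = 43.88, Σxy = 7718.61, Σx² = 175191
Sxx = Σx² − (Σx)²/n = 175191 − 165668.166667 = 9522.833333
Sxy = Σxy − (Σx)(Σy)/n = 7718.61 − 7291.393333 = 427.216667
b = Sxy/Sxx = 427.216667/9522.833333 = 0.044862
a = ȳ − b·x̄ = 7.313333 − 0.044862·166.166667 = -0.141294
ŷ(126) = -0.141294 + 0.044862·126 = 5.511362
residual = y − ŷ = 5.09 − 5.511362 = -0.421362

-0.42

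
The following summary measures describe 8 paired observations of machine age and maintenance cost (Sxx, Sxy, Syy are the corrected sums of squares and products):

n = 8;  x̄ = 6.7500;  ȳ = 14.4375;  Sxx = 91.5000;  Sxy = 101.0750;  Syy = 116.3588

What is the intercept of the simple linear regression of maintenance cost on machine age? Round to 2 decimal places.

b = Sxy/Sxx = 101.075/91.5 = 1.104645
a = ȳ − b·x̄ = 14.4375 − 1.104645·6.75 = 6.981148

6.98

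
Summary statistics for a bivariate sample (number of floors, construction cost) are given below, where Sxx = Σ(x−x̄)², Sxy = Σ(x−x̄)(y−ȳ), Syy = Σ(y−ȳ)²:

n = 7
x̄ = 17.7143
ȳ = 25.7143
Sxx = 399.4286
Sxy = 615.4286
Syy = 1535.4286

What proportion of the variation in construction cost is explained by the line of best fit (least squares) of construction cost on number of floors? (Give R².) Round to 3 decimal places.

R² = Sxy²/(Sxx·Syy) = (615.4286)²/(399.4286·1535.4286) = 0.617571

0.618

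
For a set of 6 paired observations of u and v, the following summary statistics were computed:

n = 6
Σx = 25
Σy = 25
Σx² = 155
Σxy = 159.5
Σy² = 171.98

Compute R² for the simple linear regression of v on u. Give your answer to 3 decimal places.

Sxx = Σx² − (Σx)²/n = 155 − 104.166667 = 50.833333
Sxy = Σxy − (Σx)(Σy)/n = 159.5 − 104.166667 = 55.333333
Syy = Σy² − (Σy)²/n = 171.98 − 104.166667 = 67.813333
R² = Sxy²/(Sxx·Syy) = (55.333333)²/(50.833333·67.813333) = 0.888198

0.888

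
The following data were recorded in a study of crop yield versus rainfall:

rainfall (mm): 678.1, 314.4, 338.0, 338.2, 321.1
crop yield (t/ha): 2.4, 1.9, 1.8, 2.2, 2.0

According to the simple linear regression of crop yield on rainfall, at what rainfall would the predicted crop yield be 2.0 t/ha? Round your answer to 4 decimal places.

n = 5, Σx = 1989.8, Σy = 10.3, Σxy = 4219.44, Σx² = 890395.42
Sxx = Σx² − (Σx)²/n = 890395.42 − 791860.808 = 98534.612
Sxy = Σxy − (Σx)(Σy)/n = 4219.44 − 4098.988 = 120.452
b = Sxy/Sxx = 120.452/98534.612 = 0.001222
a = ȳ − b·x̄ = 2.06 − 0.001222·397.96 = 1.573520
Set a + b·x = 2.0: x = (2.0 − 1.573520) / 0.001222 = 348.877571

348.8776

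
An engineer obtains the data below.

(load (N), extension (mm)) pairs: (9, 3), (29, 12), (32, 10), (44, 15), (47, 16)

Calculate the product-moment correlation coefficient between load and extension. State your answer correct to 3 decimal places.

n = 5, Σx = 161, Σy = 56, Σxy = 2107, Σx² = 6091, Σy² = 734
Sxx = Σx² − (Σx)²/n = 6091 − 5184.2 = 906.8
Sxy = Σxy − (Σx)(Σy)/n = 2107 − 1803.2 = 303.8
Syy = Σy² − (Σy)²/n = 734 − 627.2 = 106.8
r = Sxy/√(Sxx·Syy) = 303.8/√(96846.24) = 303.8/311.201285 = 0.976217

0.976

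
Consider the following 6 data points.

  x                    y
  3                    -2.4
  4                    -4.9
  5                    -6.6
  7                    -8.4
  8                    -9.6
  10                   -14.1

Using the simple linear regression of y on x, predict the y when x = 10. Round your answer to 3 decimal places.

n = 6, Σx = 37, Σy = -46, Σxy = -336.4, Σx² = 263
Sxx = Σx² − (Σx)²/n = 263 − 228.166667 = 34.833333
Sxy = Σxy − (Σx)(Σy)/n = -336.4 − (-283.666667) = -52.733333
b = Sxy/Sxx = -52.733333/34.833333 = -1.513876
a = ȳ − b·x̄ = -7.666667 − (-1.513876)·6.166667 = 1.668900
ŷ(10) = a + b·10 = 1.668900 + (-1.513876)·10 = -13.469856

-13.470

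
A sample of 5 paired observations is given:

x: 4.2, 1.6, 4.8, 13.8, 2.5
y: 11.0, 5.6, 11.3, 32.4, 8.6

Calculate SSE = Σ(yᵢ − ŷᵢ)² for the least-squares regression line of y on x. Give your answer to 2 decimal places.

2.80

n = 5, Σx = 26.9, Σy = 68.9, Σxy = 578.02, Σx² = 239.93, Σy² = 1403.77
Sxx = Σx² − (Σx)²/n = 239.93 − 144.722 = 95.208
Sxy = Σxy − (Σx)(Σy)/n = 578.02 − 370.682 = 207.338
Syy = Σy² − (Σy)²/n = 1403.77 − 949.442 = 454.328
b = Sxy/Sxx = 207.338/95.208 = 2.177737
SSE = Syy − b·Sxy = 454.328 − 2.177737·207.338 = 2.800332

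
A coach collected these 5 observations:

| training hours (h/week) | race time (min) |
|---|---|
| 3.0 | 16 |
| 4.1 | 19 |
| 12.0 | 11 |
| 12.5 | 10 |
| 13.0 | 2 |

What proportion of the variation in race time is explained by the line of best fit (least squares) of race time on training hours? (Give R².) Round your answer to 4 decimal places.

0.7151

n = 5, Σx = 44.6, Σy = 58, Σxy = 408.9, Σx² = 495.06, Σy² = 842
Sxx = Σx² − (Σx)²/n = 495.06 − 397.832 = 97.228
Sxy = Σxy − (Σx)(Σy)/n = 408.9 − 517.36 = -108.46
Syy = Σy² − (Σy)²/n = 842 − 672.8 = 169.2
R² = Sxy²/(Sxx·Syy) = (-108.46)²/(97.228·169.2) = 0.715068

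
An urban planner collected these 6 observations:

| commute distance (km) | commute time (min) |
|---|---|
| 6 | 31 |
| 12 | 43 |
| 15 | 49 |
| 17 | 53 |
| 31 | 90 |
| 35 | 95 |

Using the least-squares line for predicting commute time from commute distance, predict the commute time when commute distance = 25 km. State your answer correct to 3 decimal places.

73.269

n = 6, Σx = 116, Σy = 361, Σxy = 8453, Σx² = 2880
Sxx = Σx² − (Σx)²/n = 2880 − 2242.666667 = 637.333333
Sxy = Σxy − (Σx)(Σy)/n = 8453 − 6979.333333 = 1473.666667
b = Sxy/Sxx = 1473.666667/637.333333 = 2.312238
a = ȳ − b·x̄ = 60.166667 − 2.312238·19.333333 = 15.463389
ŷ(25) = a + b·25 = 15.463389 + 2.312238·25 = 73.269351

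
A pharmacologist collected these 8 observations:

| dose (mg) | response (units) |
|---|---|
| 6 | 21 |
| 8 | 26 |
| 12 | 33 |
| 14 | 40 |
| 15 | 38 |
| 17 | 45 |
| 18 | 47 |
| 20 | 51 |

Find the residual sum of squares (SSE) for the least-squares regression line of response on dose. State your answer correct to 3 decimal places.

n = 8, Σx = 110, Σy = 301, Σxy = 4491, Σx² = 1678, Σy² = 12085
Sxx = Σx² − (Σx)²/n = 1678 − 1512.5 = 165.5
Sxy = Σxy − (Σx)(Σy)/n = 4491 − 4138.75 = 352.25
Syy = Σy² − (Σy)²/n = 12085 − 11325.125 = 759.875
b = Sxy/Sxx = 352.25/165.5 = 2.128399
SSE = Syy − b·Sxy = 759.875 − 2.128399·352.25 = 10.146526

10.147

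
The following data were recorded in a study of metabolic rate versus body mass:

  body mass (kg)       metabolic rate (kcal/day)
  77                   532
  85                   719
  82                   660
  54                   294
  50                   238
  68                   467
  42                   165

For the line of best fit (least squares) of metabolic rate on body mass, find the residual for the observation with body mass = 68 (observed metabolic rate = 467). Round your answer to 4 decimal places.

n = 7, Σx = 458, Σy = 3075, Σxy = 222661, Σx² = 31682
Sxx = Σx² − (Σx)²/n = 31682 − 29966.285714 = 1715.714286
Sxy = Σxy − (Σx)(Σy)/n = 222661 − 201192.857143 = 21468.142857
b = Sxy/Sxx = 21468.142857/1715.714286 = 12.512656
a = ȳ − b·x̄ = 439.285714 − 12.512656·65.428571 = -379.399500
ŷ(68) = -379.399500 + 12.512656·68 = 471.461116
residual = y − ŷ = 467 − 471.461116 = -4.461116

-4.4611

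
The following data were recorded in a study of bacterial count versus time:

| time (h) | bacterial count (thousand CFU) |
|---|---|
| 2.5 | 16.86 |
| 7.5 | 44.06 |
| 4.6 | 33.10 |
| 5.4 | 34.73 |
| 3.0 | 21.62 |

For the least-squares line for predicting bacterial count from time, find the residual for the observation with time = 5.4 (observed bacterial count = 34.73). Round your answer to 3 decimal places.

n = 5, Σx = 23, Σy = 150.37, Σxy = 777.262, Σx² = 121.82
Sxx = Σx² − (Σx)²/n = 121.82 − 105.8 = 16.02
Sxy = Σxy − (Σx)(Σy)/n = 777.262 − 691.702 = 85.56
b = Sxy/Sxx = 85.56/16.02 = 5.340824
a = ȳ − b·x̄ = 30.074 − 5.340824·4.6 = 5.506210
ŷ(5.4) = 5.506210 + 5.340824·5.4 = 34.346659
residual = y − ŷ = 34.73 − 34.346659 = 0.383341

0.383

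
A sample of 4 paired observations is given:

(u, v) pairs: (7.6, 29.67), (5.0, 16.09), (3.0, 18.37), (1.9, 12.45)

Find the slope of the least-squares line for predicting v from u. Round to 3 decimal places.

2.641

n = 4, Σx = 17.5, Σy = 76.58, Σxy = 384.707, Σx² = 95.37
Sxx = Σx² − (Σx)²/n = 95.37 − 76.5625 = 18.8075
Sxy = Σxy − (Σx)(Σy)/n = 384.707 − 335.0375 = 49.6695
b = Sxy/Sxx = 49.6695/18.8075 = 2.640941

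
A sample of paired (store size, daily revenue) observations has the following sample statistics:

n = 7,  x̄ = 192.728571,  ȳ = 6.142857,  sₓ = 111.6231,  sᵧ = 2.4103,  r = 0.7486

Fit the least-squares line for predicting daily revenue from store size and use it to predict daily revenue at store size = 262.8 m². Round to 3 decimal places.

b = r · sᵧ/sₓ = 0.7486 · 2.4103/111.6231 = 0.016165
a = ȳ − b·x̄ = 6.142857 − 0.016165·192.728571 = 3.027463
ŷ(262.8) = a + b·262.8 = 3.027463 + 0.016165·262.8 = 7.275539

7.276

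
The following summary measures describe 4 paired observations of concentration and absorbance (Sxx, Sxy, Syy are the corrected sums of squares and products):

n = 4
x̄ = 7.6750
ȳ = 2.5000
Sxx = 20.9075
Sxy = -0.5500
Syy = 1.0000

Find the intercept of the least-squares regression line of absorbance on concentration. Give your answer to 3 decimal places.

b = Sxy/Sxx = -0.55/20.9075 = -0.026306
a = ȳ − b·x̄ = 2.5 − (-0.026306)·7.675 = 2.701901

2.702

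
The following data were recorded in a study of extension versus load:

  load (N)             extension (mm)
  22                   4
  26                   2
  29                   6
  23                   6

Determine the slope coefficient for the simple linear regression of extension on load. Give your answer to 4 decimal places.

0.0667

n = 4, Σx = 100, Σy = 18, Σxy = 452, Σx² = 2530
Sxx = Σx² − (Σx)²/n = 2530 − 2500 = 30
Sxy = Σxy − (Σx)(Σy)/n = 452 − 450 = 2
b = Sxy/Sxx = 2/30 = 0.066667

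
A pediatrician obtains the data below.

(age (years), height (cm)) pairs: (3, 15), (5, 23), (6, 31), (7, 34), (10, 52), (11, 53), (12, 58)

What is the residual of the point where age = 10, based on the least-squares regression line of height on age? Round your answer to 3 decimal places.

n = 7, Σx = 54, Σy = 266, Σxy = 2383, Σx² = 484
Sxx = Σx² − (Σx)²/n = 484 − 416.571429 = 67.428571
Sxy = Σxy − (Σx)(Σy)/n = 2383 − 2052 = 331
b = Sxy/Sxx = 331/67.428571 = 4.908898
a = ȳ − b·x̄ = 38 − 4.908898·7.714286 = 0.131356
ŷ(10) = 0.131356 + 4.908898·10 = 49.220339
residual = y − ŷ = 52 − 49.220339 = 2.779661

2.780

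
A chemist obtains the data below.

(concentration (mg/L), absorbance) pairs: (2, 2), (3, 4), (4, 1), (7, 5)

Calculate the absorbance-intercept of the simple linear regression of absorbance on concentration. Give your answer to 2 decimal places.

1.00

n = 4, Σx = 16, Σy = 12, Σxy = 55, Σx² = 78
Sxx = Σx² − (Σx)²/n = 78 − 64 = 14
Sxy = Σxy − (Σx)(Σy)/n = 55 − 48 = 7
b = Sxy/Sxx = 7/14 = 0.5
a = ȳ − b·x̄ = 3 − 0.5·4 = 1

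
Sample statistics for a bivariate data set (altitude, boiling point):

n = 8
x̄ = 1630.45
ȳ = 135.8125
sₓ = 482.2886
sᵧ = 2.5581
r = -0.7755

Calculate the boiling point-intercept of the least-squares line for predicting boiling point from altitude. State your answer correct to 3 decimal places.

b = r · sᵧ/sₓ = -0.7755 · 2.5581/482.2886 = -0.004113
a = ȳ − b·x̄ = 135.8125 − (-0.004113)·1630.45 = 142.519060

142.519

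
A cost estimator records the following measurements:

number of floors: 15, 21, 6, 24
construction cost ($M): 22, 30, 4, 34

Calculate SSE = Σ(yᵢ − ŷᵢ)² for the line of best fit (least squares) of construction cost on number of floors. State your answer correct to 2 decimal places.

n = 4, Σx = 66, Σy = 90, Σxy = 1800, Σx² = 1278, Σy² = 2556
Sxx = Σx² − (Σx)²/n = 1278 − 1089 = 189
Sxy = Σxy − (Σx)(Σy)/n = 1800 − 1485 = 315
Syy = Σy² − (Σy)²/n = 2556 − 2025 = 531
b = Sxy/Sxx = 315/189 = 1.666667
SSE = Syy − b·Sxy = 531 − 1.666667·315 = 6

6.00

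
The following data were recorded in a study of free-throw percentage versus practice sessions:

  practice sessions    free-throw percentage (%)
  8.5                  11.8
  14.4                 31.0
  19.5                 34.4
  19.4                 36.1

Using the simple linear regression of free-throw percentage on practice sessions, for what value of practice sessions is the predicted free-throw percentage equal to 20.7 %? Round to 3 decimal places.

n = 4, Σx = 61.8, Σy = 113.3, Σxy = 1917.84, Σx² = 1036.22
Sxx = Σx² − (Σx)²/n = 1036.22 − 954.81 = 81.41
Sxy = Σxy − (Σx)(Σy)/n = 1917.84 − 1750.485 = 167.355
b = Sxy/Sxx = 167.355/81.41 = 2.055706
a = ȳ − b·x̄ = 28.325 − 2.055706·15.45 = -3.435653
Set a + b·x = 20.7: x = (20.7 − (-3.435653)) / 2.055706 = 11.740811

11.741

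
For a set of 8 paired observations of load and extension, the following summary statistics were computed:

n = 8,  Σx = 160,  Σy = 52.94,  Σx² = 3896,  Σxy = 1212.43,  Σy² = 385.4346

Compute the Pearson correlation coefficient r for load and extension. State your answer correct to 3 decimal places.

0.983

Sxx = Σx² − (Σx)²/n = 3896 − 3200 = 696
Sxy = Σxy − (Σx)(Σy)/n = 1212.43 − 1058.8 = 153.63
Syy = Σy² − (Σy)²/n = 385.4346 − 350.33045 = 35.10415
r = Sxy/√(Sxx·Syy) = 153.63/√(24432.4884) = 153.63/156.308952 = 0.982861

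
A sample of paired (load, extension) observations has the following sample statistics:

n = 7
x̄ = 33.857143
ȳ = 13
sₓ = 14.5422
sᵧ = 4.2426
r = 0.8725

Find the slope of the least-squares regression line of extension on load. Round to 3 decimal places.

b = r · sᵧ/sₓ = 0.8725 · 4.2426/14.5422 = 0.254547

0.255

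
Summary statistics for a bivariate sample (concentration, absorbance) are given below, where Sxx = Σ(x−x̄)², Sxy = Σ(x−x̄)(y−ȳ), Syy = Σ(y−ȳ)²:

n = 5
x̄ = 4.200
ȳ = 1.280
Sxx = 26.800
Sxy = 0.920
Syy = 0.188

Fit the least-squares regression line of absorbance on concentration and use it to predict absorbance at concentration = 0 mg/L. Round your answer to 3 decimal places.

b = Sxy/Sxx = 0.92/26.8 = 0.034328
a = ȳ − b·x̄ = 1.28 − 0.034328·4.2 = 1.135821
ŷ(0) = a + b·0 = 1.135821 + 0.034328·0 = 1.135821

1.136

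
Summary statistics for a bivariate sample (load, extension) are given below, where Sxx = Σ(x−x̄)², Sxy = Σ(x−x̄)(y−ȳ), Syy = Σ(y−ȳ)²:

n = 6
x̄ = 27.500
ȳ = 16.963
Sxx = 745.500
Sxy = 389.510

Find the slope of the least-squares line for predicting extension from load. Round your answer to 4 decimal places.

b = Sxy/Sxx = 389.51/745.5 = 0.522482

0.5225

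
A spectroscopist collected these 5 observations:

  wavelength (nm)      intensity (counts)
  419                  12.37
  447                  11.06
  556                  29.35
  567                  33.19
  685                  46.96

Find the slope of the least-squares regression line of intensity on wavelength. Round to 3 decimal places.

n = 5, Σx = 2674, Σy = 132.93, Σxy = 77431.78, Σx² = 1475220
Sxx = Σx² − (Σx)²/n = 1475220 − 1430055.2 = 45164.8
Sxy = Σxy − (Σx)(Σy)/n = 77431.78 − 71090.964 = 6340.816
b = Sxy/Sxx = 6340.816/45164.8 = 0.140393

0.140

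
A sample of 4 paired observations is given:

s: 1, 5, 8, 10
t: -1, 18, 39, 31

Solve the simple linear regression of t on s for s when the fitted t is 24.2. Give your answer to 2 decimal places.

n = 4, Σx = 24, Σy = 87, Σxy = 711, Σx² = 190
Sxx = Σx² − (Σx)²/n = 190 − 144 = 46
Sxy = Σxy − (Σx)(Σy)/n = 711 − 522 = 189
b = Sxy/Sxx = 189/46 = 4.108696
a = ȳ − b·x̄ = 21.75 − 4.108696·6 = -2.902174
Set a + b·x = 24.2: x = (24.2 − (-2.902174)) / 4.108696 = 6.596296

6.60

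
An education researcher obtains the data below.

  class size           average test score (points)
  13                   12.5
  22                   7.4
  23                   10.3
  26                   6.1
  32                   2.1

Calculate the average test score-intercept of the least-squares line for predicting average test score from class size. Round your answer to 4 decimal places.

n = 5, Σx = 116, Σy = 38.4, Σxy = 788, Σx² = 2882
Sxx = Σx² − (Σx)²/n = 2882 − 2691.2 = 190.8
Sxy = Σxy − (Σx)(Σy)/n = 788 − 890.88 = -102.88
b = Sxy/Sxx = -102.88/190.8 = -0.539203
a = ȳ − b·x̄ = 7.68 − (-0.539203)·23.2 = 20.189518

20.1895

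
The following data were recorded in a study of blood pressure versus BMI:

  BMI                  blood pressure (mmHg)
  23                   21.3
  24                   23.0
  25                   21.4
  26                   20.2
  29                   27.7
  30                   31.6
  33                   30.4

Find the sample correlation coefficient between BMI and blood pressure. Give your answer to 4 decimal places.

0.8797

n = 7, Σx = 190, Σy = 175.6, Σxy = 4856.6, Σx² = 5236, Σy² = 4538.7
Sxx = Σx² − (Σx)²/n = 5236 − 5157.142857 = 78.857143
Sxy = Σxy − (Σx)(Σy)/n = 4856.6 − 4766.285714 = 90.314286
Syy = Σy² − (Σy)²/n = 4538.7 − 4405.051429 = 133.648571
r = Sxy/√(Sxx·Syy) = 90.314286/√(10539.144490) = 90.314286/102.660336 = 0.879739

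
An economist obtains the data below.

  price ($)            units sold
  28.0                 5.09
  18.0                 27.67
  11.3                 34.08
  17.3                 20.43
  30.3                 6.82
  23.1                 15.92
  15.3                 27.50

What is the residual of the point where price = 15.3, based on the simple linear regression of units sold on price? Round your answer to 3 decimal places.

-0.080

n = 7, Σx = 143.3, Σy = 137.51, Σxy = 2374.271, Σx² = 3220.77
Sxx = Σx² − (Σx)²/n = 3220.77 − 2933.555714 = 287.214286
Sxy = Σxy − (Σx)(Σy)/n = 2374.271 − 2815.026143 = -440.755143
b = Sxy/Sxx = -440.755143/287.214286 = -1.534586
a = ȳ − b·x̄ = 19.644286 − (-1.534586)·20.471429 = 51.059462
ŷ(15.3) = 51.059462 + (-1.534586)·15.3 = 27.580290
residual = y − ŷ = 27.50 − 27.580290 = -0.080290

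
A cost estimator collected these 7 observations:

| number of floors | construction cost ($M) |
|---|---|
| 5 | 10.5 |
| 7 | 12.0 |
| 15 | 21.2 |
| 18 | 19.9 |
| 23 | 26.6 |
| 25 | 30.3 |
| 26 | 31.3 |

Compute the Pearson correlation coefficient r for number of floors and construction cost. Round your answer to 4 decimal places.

0.9851

n = 7, Σx = 119, Σy = 151.8, Σxy = 2995.8, Σx² = 2453, Σy² = 3705.04
Sxx = Σx² − (Σx)²/n = 2453 − 2023 = 430
Sxy = Σxy − (Σx)(Σy)/n = 2995.8 − 2580.6 = 415.2
Syy = Σy² − (Σy)²/n = 3705.04 − 3291.891429 = 413.148571
r = Sxy/√(Sxx·Syy) = 415.2/√(177653.885714) = 415.2/421.490078 = 0.985077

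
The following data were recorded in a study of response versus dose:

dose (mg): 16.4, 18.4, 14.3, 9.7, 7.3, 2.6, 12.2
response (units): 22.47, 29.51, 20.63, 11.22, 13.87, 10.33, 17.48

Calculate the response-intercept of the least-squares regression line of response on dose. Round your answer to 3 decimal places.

4.694

n = 7, Σx = 80.9, Σy = 125.51, Σxy = 1656.7, Σx² = 1114.99
Sxx = Σx² − (Σx)²/n = 1114.99 − 934.972857 = 180.017143
Sxy = Σxy − (Σx)(Σy)/n = 1656.7 − 1450.537 = 206.163
b = Sxy/Sxx = 206.163/180.017143 = 1.145241
a = ȳ − b·x̄ = 17.93 − 1.145241·11.557143 = 4.694287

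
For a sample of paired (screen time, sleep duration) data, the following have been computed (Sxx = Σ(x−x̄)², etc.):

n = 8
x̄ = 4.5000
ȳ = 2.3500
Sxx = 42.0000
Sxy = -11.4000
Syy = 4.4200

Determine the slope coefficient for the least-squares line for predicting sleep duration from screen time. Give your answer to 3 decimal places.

-0.271

b = Sxy/Sxx = -11.4/42 = -0.271429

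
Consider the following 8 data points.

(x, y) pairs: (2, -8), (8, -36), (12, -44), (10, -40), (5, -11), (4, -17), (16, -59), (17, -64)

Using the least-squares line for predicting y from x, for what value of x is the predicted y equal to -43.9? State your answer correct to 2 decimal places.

n = 8, Σx = 74, Σy = -279, Σxy = -3387, Σx² = 898
Sxx = Σx² − (Σx)²/n = 898 − 684.5 = 213.5
Sxy = Σxy − (Σx)(Σy)/n = -3387 − (-2580.75) = -806.25
b = Sxy/Sxx = -806.25/213.5 = -3.776347
a = ȳ − b·x̄ = -34.875 − (-3.776347)·9.25 = 0.056206
Set a + b·x = -43.9: x = (-43.9 − 0.056206) / (-3.776347) = 11.639876

11.64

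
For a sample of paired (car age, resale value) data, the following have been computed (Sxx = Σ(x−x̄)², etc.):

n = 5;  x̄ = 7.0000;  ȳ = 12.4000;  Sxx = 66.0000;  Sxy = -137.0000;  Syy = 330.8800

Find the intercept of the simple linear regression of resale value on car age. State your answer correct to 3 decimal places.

b = Sxy/Sxx = -137/66 = -2.075758
a = ȳ − b·x̄ = 12.4 − (-2.075758)·7 = 26.930303

26.930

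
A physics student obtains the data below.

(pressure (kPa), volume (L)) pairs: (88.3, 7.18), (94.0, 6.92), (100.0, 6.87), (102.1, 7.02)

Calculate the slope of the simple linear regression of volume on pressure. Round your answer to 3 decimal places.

n = 4, Σx = 384.4, Σy = 27.99, Σxy = 2688.216, Σx² = 37057.3
Sxx = Σx² − (Σx)²/n = 37057.3 − 36940.84 = 116.46
Sxy = Σxy − (Σx)(Σy)/n = 2688.216 − 2689.839 = -1.623
b = Sxy/Sxx = -1.623/116.46 = -0.013936

-0.014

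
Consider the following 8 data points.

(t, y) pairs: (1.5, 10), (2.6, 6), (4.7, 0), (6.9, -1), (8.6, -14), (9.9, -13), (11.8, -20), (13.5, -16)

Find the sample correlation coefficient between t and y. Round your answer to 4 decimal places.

-0.9540

n = 8, Σx = 59.5, Σy = -48, Σxy = -677.4, Σx² = 572.17, Σy² = 1158
Sxx = Σx² − (Σx)²/n = 572.17 − 442.53125 = 129.63875
Sxy = Σxy − (Σx)(Σy)/n = -677.4 − (-357) = -320.4
Syy = Σy² − (Σy)²/n = 1158 − 288 = 870
r = Sxy/√(Sxx·Syy) = -320.4/√(112785.7125) = -320.4/335.835842 = -0.954038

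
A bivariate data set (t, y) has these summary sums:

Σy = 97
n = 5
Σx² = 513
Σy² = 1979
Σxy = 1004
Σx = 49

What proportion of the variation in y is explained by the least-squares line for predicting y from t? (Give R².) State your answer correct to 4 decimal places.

0.8944

Sxx = Σx² − (Σx)²/n = 513 − 480.2 = 32.8
Sxy = Σxy − (Σx)(Σy)/n = 1004 − 950.6 = 53.4
Syy = Σy² − (Σy)²/n = 1979 − 1881.8 = 97.2
R² = Sxy²/(Sxx·Syy) = (53.4)²/(32.8·97.2) = 0.894422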